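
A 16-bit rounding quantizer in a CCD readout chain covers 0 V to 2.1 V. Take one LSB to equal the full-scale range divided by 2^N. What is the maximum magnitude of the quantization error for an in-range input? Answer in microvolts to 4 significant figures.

V_FS = 2.1 V.
Step size = 2.1/65536 V = 32.0435 µV.
Worst-case error for round-to-nearest is half an LSB: 16.02 µV.

16.02 µV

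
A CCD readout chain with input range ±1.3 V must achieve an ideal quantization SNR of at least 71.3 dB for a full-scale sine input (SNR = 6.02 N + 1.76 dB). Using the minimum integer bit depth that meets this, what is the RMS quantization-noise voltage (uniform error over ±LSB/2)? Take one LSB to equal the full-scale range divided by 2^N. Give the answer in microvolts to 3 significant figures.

183 µV

Range = 1.3 − (-1.3) = 2.6 V.
6.02 N + 1.76 ≥ 71.3 gives N ≥ 11.551, so the minimum integer is 12.
LSB = 2.6 V ÷ 2^12 = 2.6/4096 V = 0.63477 mV.
V_rms = LSB/√12 = 183 µV.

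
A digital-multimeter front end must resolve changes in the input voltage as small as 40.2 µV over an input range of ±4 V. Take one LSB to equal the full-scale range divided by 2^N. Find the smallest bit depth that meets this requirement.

18 bits

Range = 4 − (-4) = 8 V.
Need 2^N ≥ 8 V / 40.2 µV = 199000 → N_min = 18.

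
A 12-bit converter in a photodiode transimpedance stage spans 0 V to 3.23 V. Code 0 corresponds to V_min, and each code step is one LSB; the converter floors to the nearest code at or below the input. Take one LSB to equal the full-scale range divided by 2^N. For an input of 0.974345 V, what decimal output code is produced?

Full-scale range = 3.23 V. LSB = 3.23 V / 2^12 ≈ 0.7886 mV.
code = ⌊(V_in − V_min)/LSB⌋ = ⌊(V_in − V_min) × 2^12 / range⌋
     = ⌊(0.974345 − (0)) × 4096 / 3.23⌋ = ⌊0.974345 × 4096/3.23⌋
     = ⌊1235.578⌋ = 1235.

1235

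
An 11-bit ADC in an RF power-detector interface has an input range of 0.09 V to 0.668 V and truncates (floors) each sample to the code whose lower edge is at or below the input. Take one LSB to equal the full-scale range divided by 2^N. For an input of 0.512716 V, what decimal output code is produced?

1497

Span: 0.668 V − (0.09 V) = 0.578 V. LSB = 0.578 V / 2^11 ≈ 282.2 µV.
code = ⌊(V_in − V_min)/LSB⌋ = ⌊(V_in − V_min) × 2^11 / range⌋
     = ⌊(0.512716 − (0.09)) × 2048 / 0.578⌋ = ⌊0.422716 × 2048/0.578⌋
     = ⌊1497.790⌋ = 1497.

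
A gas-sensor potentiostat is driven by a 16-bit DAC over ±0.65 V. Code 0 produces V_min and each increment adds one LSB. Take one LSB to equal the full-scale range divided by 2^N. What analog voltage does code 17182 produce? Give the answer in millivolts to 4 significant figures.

The full-scale span is 0.65 − (-0.65) = 1.3 V. LSB = 1.3 V / 2^16.
V_out = -0.65 + 17182 × (1.3/65536) V
      = -0.65 + 0.340829 = -0.309171 V.

-309.2 mV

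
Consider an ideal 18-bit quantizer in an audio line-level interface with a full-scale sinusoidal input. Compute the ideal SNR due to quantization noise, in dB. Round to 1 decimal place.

For an ideal N-bit converter with full-scale sine input, SNR = 6.02 N + 1.76 dB. SNR = 6.02 × 18 + 1.76 = 108.36 + 1.76 = 110.12 dB.

110.1 dB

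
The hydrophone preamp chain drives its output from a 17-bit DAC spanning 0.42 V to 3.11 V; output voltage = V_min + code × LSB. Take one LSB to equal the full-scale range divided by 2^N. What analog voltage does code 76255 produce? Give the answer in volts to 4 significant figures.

Full-scale range = 3.11 V − (0.42 V) = 2.69 V. LSB = 2.69 V / 2^17.
Output = V_min + (76255/131072) × range = 0.42 + 0.581779 × 2.69 V
      = 0.42 V + 1.56499 V = 1.98499 V.

1.985 V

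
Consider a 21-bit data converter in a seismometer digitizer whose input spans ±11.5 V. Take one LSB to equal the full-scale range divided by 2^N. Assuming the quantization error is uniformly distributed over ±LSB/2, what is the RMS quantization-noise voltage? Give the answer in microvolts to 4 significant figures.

The full-scale span is 11.5 − (-11.5) = 23 V.
Step size = 23/2097152 V = 10.9673 µV.
For a uniform distribution on [−LSB/2, +LSB/2], V_rms = LSB/√12 = 10.9673 µV/3.4641 = 3.166 µV.

3.166 µV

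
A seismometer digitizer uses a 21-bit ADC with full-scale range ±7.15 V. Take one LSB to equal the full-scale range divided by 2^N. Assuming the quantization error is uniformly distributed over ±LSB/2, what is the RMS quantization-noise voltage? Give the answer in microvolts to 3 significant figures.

1.97 µV

The full-scale span is 7.15 − (-7.15) = 14.3 V.
Step size = 14.3/2097152 V = 6.8188 µV.
RMS of a uniform error over width LSB is LSB/√12 = 1.97 µV.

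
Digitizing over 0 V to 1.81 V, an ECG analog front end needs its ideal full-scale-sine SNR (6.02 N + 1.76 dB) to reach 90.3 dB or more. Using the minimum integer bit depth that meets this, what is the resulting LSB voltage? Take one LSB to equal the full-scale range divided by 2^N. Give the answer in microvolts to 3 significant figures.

55.2 µV

Range is 1.81 V.
N ≥ (90.3 − 1.76)/6.02 = 14.708 → N_min = 15.
LSB = 1.81 V / 2^15 = 55.2 µV.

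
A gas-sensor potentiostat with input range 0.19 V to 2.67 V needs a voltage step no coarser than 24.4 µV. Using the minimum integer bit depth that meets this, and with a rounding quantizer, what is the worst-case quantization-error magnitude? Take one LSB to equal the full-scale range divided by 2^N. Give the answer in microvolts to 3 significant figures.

Range = 2.67 − (0.19) = 2.48 V.
Levels needed ≥ 2.48/24.4 µV = 101600. 2^17 = 131072 suffices, so N_min = 17.
LSB = 2.48 V / 2^17 = 18.921 µV.
|e|_max = LSB/2 = 9.46 µV.

9.46 µV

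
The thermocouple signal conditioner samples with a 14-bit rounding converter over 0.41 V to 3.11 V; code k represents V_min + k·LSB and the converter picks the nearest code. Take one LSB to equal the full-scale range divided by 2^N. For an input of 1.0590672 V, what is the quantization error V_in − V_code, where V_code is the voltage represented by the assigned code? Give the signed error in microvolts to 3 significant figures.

Full-scale range = 3.11 V − (0.41 V) = 2.7 V. LSB = 2.7 V / 2^14 ≈ 164.8 µV.
(V_in − V_min)/LSB = (1.0590672 − (0.41)) × 16384/2.7 = 3938.6359 → nearest code k = 3939.
Reconstructed level: 0.41 + 3939 × 2.7/16384 V = 1.0591271973 V.
e = 1.0590672 − (1.0591271973) = −60.0 µV.

−60.0 µV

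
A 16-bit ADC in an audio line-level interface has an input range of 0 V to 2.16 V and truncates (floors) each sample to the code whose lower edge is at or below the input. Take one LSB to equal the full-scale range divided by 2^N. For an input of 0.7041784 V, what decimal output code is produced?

21365

Full-scale range = 2.16 V. LSB = 2.16 V / 2^16 ≈ 32.96 µV.
(V_in − V_min) × 2^16/range = (0.7041784 − (0)) × 65536/2.16 = 21365.294.
Floor → code = 21365.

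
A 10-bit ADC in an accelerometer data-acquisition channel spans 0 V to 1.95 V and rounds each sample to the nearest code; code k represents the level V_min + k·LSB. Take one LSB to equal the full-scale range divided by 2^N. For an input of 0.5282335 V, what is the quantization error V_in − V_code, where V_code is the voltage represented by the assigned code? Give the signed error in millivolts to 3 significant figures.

+0.743 mV

Full-scale range = 1.95 V. LSB = 1.95 V / 2^10 ≈ 1.904 mV.
(V_in − V_min)/LSB = (0.5282335 − (0)) × 1024/1.95 = 277.3903 → nearest code k = 277.
V_code = V_min + k × range/2^10 = 0 + 277 × 1.95/1024 = 0.5274902344 V.
Error = V_in − V_code = 0.5282335 − (0.5274902344) = +0.743 mV.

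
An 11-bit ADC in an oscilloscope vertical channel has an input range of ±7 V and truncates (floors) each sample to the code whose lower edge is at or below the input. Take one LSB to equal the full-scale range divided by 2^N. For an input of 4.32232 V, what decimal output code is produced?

Full-scale range = 7 V − (-7 V) = 14 V. LSB = 14 V / 2^11 ≈ 6.836 mV.
(V_in − V_min) × 2^11/range = (4.32232 − (-7)) × 2048/14 = 1656.294.
Floor → code = 1656.

1656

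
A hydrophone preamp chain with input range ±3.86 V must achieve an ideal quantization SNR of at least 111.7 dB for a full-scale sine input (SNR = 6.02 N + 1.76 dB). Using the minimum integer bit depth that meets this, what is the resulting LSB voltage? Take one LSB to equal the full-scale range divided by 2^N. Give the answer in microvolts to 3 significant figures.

14.7 µV

Span: 3.86 V − (-3.86 V) = 7.72 V.
Required N = ⌈(111.7 − 1.76)/6.02⌉ = ⌈18.262⌉ = 19.
LSB = 7.72 V ÷ 2^19 = 7.72/524288 V = 14.7 µV.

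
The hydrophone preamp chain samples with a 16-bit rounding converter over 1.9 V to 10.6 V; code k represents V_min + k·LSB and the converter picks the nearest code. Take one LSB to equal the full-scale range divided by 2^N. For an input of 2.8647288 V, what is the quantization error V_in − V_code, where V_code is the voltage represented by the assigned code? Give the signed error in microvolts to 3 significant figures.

Full-scale range = 10.6 V − (1.9 V) = 8.7 V. LSB = 8.7 V / 2^16 ≈ 132.8 µV.
(V_in − V_min)/LSB = (2.8647288 − (1.9)) × 65536/8.7 = 7267.1801 → nearest code k = 7267.
V_code = 1.9 + (7267/65536) × 8.7 = 2.8647048950 V.
Error = V_in − V_code = 2.8647288 − (2.8647048950) = +23.9 µV.

+23.9 µV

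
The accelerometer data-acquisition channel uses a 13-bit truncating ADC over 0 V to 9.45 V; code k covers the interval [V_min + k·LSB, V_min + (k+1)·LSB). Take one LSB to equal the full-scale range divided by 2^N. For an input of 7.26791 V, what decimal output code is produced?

Span = 9.45 V. LSB = 9.45 V / 2^13 ≈ 1.154 mV.
V_in − V_min = 7.26791 − (0) = 7.26791 V.
Divide by LSB: 7.26791 × 8192/9.45 = 6300.3935.
Truncating gives code 6300.

6300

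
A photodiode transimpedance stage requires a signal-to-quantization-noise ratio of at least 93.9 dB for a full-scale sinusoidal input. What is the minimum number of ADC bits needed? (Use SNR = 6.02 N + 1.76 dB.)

Required N = ⌈(93.9 − 1.76)/6.02⌉ = ⌈15.306⌉ = 16.

16 bits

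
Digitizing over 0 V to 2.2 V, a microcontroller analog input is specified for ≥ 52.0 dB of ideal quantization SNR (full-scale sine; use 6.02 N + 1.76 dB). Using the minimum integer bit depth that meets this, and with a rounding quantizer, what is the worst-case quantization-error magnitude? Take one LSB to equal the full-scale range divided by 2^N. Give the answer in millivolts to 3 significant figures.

2.15 mV

Range is 2.2 V.
6.02 N + 1.76 ≥ 52.0 gives N ≥ 8.346, so the minimum integer is 9.
One LSB is 2.2 V / 512 = 4.2969 mV.
|e|_max = LSB/2 = 2.15 mV.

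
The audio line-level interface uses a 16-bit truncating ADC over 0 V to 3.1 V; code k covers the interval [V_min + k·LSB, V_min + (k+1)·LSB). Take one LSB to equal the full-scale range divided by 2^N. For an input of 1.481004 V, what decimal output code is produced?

31309

Range is 3.1 V. LSB = 3.1 V / 2^16 ≈ 47.30 µV.
code = ⌊(V_in − V_min)/LSB⌋ = ⌊(V_in − V_min) × 2^16 / range⌋
     = ⌊(1.481004 − (0)) × 65536 / 3.1⌋ = ⌊1.481004 × 65536/3.1⌋
     = ⌊31309.380⌋ = 31309.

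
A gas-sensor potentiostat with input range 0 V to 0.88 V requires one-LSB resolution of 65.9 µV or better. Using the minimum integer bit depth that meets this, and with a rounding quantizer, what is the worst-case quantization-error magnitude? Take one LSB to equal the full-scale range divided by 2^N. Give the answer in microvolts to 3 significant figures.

26.9 µV

Span = 0.88 V.
Levels needed ≥ 0.88/65.9 µV = 13350. 2^14 = 16384 suffices, so N_min = 14.
LSB = 0.88 V / 2^14 = 53.711 µV.
Half an LSB is 26.9 µV.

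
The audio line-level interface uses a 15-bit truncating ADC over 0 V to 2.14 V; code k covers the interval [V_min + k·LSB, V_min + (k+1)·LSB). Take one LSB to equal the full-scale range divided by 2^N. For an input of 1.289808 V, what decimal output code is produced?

Range is 2.14 V. LSB = 2.14 V / 2^15 ≈ 65.31 µV.
(V_in − V_min) × 2^15/range = (1.289808 − (0)) × 32768/2.14 = 19749.733.
Floor → code = 19749.

19749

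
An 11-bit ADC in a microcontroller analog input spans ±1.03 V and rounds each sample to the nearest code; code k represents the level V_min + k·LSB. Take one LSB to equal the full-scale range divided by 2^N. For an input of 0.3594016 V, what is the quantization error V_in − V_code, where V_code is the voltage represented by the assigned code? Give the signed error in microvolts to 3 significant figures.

+310 µV

Range = 1.03 − (-1.03) = 2.06 V. LSB = 2.06 V / 2^11 ≈ 1.006 mV.
(0.3594016 − (-1.03)) / LSB = 1.3894016 × 2048/2.06 = 1381.3080. Nearest integer: k = 1381.
V_code = -1.03 + (1381/2048) × 2.06 = 0.3590917969 V.
V_in − V_code = 0.3594016 − (0.3590917969) = +310 µV.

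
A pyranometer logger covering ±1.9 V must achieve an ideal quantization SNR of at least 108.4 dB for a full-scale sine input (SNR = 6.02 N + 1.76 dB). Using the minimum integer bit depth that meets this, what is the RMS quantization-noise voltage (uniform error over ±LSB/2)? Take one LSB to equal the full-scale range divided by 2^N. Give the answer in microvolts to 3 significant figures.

4.18 µV

Range = 1.9 − (-1.9) = 3.8 V.
Solving 6.02 N ≥ 108.4 − 1.76: N ≥ 17.714. Round up → N = 18.
One LSB is 3.8 V / 262144 = 14.496 µV.
RMS noise = LSB/√12 = 4.18 µV.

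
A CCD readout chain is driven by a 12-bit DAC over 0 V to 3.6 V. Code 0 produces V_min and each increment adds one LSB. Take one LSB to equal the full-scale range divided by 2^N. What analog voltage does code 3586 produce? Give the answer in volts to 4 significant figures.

3.152 V

V_FS = 3.6 V. LSB = 3.6 V / 2^12.
Output = V_min + (3586/4096) × range = 0 + 0.875488 × 3.6 V
      = 0 V + 3.15176 V = 3.15176 V.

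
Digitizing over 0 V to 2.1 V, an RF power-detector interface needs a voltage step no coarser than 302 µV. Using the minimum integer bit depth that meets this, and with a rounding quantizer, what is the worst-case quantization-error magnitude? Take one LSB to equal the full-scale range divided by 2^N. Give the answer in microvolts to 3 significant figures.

V_FS = 2.1 V.
Need 2^N ≥ 2.1 V / 302 µV = 6954 → N_min = 13.
One LSB is 2.1 V / 8192 = 256.35 µV.
|e|_max = LSB/2 = 128 µV.

128 µV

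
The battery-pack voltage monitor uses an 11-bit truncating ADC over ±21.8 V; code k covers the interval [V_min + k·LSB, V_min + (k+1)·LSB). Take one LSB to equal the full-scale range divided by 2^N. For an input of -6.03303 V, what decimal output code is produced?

Full-scale range = 21.8 V − (-21.8 V) = 43.6 V. LSB = 43.6 V / 2^11 ≈ 21.29 mV.
(V_in − V_min) × 2^11/range = (-6.03303 − (-21.8)) × 2048/43.6 = 740.614.
Floor → code = 740.

740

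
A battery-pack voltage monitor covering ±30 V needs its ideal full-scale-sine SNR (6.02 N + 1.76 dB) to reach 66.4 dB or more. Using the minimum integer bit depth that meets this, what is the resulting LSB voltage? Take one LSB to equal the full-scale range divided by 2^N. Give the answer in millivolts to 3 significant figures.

Full-scale range = 30 V − (-30 V) = 60 V.
Solving 6.02 N ≥ 66.4 − 1.76: N ≥ 10.738. Round up → N = 11.
LSB = 60 V ÷ 2^11 = 60/2048 V = 29.3 mV.

29.3 mV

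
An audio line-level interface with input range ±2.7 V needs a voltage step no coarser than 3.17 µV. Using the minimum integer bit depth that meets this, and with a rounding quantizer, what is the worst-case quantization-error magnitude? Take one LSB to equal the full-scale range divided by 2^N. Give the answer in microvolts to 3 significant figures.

1.29 µV

Range = 2.7 − (-2.7) = 5.4 V.
5.4 V / 3.17 µV = 1.703e6. Since 2^20 = 1048576 and 2^21 = 2097152, N = 21.
LSB = 5.4 V / 2^21 = 2.5749 µV.
|e|_max = LSB/2 = 1.29 µV.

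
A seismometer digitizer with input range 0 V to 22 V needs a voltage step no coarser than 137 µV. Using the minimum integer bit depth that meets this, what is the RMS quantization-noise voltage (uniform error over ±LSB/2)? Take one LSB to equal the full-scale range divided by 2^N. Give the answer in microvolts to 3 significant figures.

24.2 µV

Full-scale range = 22 V.
Levels needed ≥ 22/137 µV = 160600. 2^18 = 262144 suffices, so N_min = 18.
LSB = 22 V ÷ 2^18 = 22/262144 V = 83.923 µV.
RMS noise = LSB/√12 = 24.2 µV.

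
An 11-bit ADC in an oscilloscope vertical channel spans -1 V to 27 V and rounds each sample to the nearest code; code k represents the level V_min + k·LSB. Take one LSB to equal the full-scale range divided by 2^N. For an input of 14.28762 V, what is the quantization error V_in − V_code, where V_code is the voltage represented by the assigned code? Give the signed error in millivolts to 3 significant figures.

+2.46 mV

Span: 27 V − (-1 V) = 28 V. LSB = 28 V / 2^11 ≈ 13.67 mV.
(V_in − V_min)/LSB = (14.28762 − (-1)) × 2048/28 = 1118.1802 → nearest code k = 1118.
V_code = V_min + k × range/2^11 = -1 + 1118 × 28/2048 = 14.28515625 V.
V_in − V_code = 14.28762 − (14.28515625) = +2.46 mV.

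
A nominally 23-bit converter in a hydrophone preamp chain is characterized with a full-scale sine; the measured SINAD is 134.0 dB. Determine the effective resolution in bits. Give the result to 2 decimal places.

Inverting SNR = 6.02 N + 1.76: N_eff = (134.0 − 1.76)/6.02 = 21.9668.

21.97 bits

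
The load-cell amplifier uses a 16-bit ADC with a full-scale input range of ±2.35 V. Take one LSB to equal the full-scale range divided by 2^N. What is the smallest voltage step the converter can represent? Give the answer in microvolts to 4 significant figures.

71.72 µV

The full-scale span is 2.35 − (-2.35) = 4.7 V.
2^16 = 65536 levels.
Step size = 4.7/65536 V = 71.72 µV.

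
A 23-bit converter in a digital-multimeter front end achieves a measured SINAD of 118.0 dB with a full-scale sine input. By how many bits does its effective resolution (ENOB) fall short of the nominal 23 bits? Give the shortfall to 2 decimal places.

3.69 bits

ENOB = (SINAD − 1.76)/6.02 = (118.0 − 1.76)/6.02 = 19.3090 bits.
23 − 19.3090 = 3.69 bits below nominal.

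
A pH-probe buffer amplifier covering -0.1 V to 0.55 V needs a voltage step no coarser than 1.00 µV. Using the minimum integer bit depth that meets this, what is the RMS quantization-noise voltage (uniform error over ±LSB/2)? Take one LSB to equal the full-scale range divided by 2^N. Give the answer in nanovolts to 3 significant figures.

179 nV

Full-scale range = 0.55 V − (-0.1 V) = 0.65 V.
Levels needed ≥ 0.65/1.00 µV = 650000. 2^20 = 1048576 suffices, so N_min = 20.
LSB = 0.65 V ÷ 2^20 = 0.65/1048576 V = 0.61989 µV.
RMS noise = LSB/√12 = 179 nV.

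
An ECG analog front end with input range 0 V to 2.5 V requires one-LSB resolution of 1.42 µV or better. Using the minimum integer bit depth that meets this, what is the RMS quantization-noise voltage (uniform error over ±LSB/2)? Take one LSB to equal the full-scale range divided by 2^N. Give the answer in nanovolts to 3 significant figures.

Range is 2.5 V.
Need 2^N ≥ 2.5 V / 1.42 µV = 1.761e6 → N_min = 21.
One LSB is 2.5 V / 2097152 = 1.1921 µV.
σ_q = LSB/√12 = 1.1921 µV/3.4641 = 344 nV.

344 nV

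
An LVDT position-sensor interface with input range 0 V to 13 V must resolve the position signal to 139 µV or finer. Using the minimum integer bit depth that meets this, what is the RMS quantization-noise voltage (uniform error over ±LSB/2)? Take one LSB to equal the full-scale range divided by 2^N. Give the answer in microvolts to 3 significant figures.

28.6 µV

Range is 13 V.
13 V / 139 µV = 93530. Since 2^16 = 65536 and 2^17 = 131072, N = 17.
LSB = 13 V ÷ 2^17 = 13/131072 V = 99.182 µV.
RMS noise = LSB/√12 = 28.6 µV.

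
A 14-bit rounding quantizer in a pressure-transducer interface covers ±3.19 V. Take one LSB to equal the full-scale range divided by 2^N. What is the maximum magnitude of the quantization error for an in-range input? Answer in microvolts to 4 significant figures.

194.7 µV

Span: 3.19 V − (-3.19 V) = 6.38 V.
LSB = 6.38 V ÷ 2^14 = 6.38/16384 V = 389.404 µV.
Worst-case error for round-to-nearest is half an LSB: 194.7 µV.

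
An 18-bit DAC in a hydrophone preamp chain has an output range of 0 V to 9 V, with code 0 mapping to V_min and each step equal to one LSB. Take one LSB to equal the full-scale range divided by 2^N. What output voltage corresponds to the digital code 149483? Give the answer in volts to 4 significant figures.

Range is 9 V. LSB = 9 V / 2^18.
V_out = V_min + code × LSB = 0 V + 149483 × 9 V / 262144
      = 0 V + 5.13209 V = 5.13209 V.

5.132 V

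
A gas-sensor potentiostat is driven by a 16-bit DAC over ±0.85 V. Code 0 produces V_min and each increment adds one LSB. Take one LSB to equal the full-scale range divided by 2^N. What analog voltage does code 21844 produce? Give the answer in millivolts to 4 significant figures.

Span: 0.85 V − (-0.85 V) = 1.7 V. LSB = 1.7 V / 2^16.
Output = V_min + (21844/65536) × range = -0.85 + 0.333313 × 1.7 V
      = -0.85 + 0.566632 = -0.283368 V.

-283.4 mV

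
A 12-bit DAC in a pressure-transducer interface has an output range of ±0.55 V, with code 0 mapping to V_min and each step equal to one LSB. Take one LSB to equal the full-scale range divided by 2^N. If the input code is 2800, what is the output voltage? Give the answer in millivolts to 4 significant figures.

Range = 0.55 − (-0.55) = 1.1 V. LSB = 1.1 V / 2^12.
V_out = -0.55 + 2800 × (1.1/4096) V
      = -0.55 + 0.751953 = 0.201953 V.

202.0 mV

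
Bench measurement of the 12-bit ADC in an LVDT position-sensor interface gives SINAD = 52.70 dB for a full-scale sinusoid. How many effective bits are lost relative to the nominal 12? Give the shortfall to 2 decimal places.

3.54 bits

ENOB = (SINAD − 1.76)/6.02 = (52.70 − 1.76)/6.02 = 8.4618 bits.
Shortfall = 12 − 8.4618 = 3.5382 bits.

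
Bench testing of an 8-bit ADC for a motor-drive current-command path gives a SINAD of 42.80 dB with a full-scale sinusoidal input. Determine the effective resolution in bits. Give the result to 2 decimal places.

6.82 bits

(42.80 − 1.76) / 6.02 = 41.04/6.02 = 6.8173 effective bits.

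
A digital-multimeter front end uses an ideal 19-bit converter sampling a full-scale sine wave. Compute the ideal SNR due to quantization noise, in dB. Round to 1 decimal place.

116.1 dB

SNR = 6.02·19 + 1.76 = 116.14 dB.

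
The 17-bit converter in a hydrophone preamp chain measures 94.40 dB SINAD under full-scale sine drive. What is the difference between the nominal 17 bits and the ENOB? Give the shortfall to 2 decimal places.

N_eff = (94.40 − 1.76)/6.02 = 15.3887 bits.
Lost resolution: 17 − 15.3887 = 1.6113 bits.

1.61 bits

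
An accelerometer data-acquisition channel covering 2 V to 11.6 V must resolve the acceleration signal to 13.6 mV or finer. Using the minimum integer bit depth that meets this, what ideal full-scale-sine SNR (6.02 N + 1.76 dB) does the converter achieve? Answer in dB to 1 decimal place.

Range = 11.6 − (2) = 9.6 V.
Levels needed ≥ 9.6/13.6 mV = 705.9. 2^10 = 1024 suffices, so N_min = 10.
SNR = 6.02 × 10 + 1.76 = 61.96 dB.

62.0 dB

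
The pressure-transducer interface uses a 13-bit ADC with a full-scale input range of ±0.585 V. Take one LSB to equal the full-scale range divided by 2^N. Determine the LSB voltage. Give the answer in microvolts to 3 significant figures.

143 µV

Range = 0.585 − (-0.585) = 1.17 V.
2^13 = 8192 levels.
One LSB is 1.17 V / 8192 = 143 µV.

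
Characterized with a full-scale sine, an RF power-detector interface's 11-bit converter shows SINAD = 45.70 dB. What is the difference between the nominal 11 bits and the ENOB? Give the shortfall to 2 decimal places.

N_eff = (45.70 − 1.76)/6.02 = 7.2990 bits.
Shortfall = 11 − 7.2990 = 3.7010 bits.

3.70 bits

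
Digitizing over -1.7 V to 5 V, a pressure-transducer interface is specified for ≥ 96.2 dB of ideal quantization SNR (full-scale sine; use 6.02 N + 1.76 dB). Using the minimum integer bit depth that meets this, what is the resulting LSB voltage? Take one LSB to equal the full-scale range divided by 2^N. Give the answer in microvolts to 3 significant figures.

Range = 5 − (-1.7) = 6.7 V.
Required N = ⌈(96.2 − 1.76)/6.02⌉ = ⌈15.688⌉ = 16.
Step size = 6.7/65536 V = 102 µV.

102 µV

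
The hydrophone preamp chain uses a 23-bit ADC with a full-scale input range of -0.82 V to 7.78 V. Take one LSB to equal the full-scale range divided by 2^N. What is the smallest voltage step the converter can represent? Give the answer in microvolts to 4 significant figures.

1.025 µV

Span: 7.78 V − (-0.82 V) = 8.6 V.
2^23 = 8388608 levels.
LSB = 8.6 V ÷ 2^23 = 8.6/8388608 V = 1.025 µV.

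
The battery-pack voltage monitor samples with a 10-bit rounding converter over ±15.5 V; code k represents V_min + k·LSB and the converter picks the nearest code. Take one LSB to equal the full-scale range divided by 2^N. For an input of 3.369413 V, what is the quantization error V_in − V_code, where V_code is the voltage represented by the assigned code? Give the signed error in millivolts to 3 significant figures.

Full-scale range = 15.5 V − (-15.5 V) = 31 V. LSB = 31 V / 2^10 ≈ 30.27 mV.
(V_in − V_min)/LSB = (3.369413 − (-15.5)) × 1024/31 = 623.2993 → nearest code k = 623.
Reconstructed level: -15.5 + 623 × 31/1024 V = 3.360351563 V.
V_in − V_code = 3.369413 − (3.360351563) = +9.06 mV.

+9.06 mV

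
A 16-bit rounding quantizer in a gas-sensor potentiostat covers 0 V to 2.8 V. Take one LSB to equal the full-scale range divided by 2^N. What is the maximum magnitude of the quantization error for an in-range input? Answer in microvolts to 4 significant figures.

21.36 µV

Range is 2.8 V.
LSB = 2.8 V ÷ 2^16 = 2.8/65536 V = 42.7246 µV.
A rounding quantizer has |error| ≤ LSB/2 = 21.36 µV.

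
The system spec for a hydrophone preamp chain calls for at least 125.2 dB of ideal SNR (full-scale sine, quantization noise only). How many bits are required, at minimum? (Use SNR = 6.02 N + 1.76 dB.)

N ≥ (125.2 − 1.76)/6.02 = 20.505 → N_min = 21.

21 bits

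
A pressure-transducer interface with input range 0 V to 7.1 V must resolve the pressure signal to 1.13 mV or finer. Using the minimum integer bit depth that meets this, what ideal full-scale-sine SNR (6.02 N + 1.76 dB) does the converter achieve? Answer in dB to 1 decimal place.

80.0 dB

Span = 7.1 V.
Required number of levels: 7.1/1.13 mV = 6283.2; smallest N with 2^N ≥ that is 13.
Ideal SNR at N = 13: 6.02·13 + 1.76 = 80.0 dB.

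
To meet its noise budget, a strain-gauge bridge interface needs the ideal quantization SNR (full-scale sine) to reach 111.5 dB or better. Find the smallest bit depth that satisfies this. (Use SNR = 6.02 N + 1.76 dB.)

19 bits

Solving 6.02 N ≥ 111.5 − 1.76: N ≥ 18.229. Round up → N = 19.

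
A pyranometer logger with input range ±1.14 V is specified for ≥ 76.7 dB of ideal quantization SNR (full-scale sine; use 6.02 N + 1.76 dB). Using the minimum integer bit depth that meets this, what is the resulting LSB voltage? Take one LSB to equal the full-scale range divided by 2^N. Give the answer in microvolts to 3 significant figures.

278 µV

Full-scale range = 1.14 V − (-1.14 V) = 2.28 V.
Required N = ⌈(76.7 − 1.76)/6.02⌉ = ⌈12.449⌉ = 13.
Step size = 2.28/8192 V = 278 µV.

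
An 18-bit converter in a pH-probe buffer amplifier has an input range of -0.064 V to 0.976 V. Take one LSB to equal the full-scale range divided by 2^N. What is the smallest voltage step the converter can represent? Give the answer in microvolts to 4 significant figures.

3.967 µV

The full-scale span is 0.976 − (-0.064) = 1.04 V.
Number of codes = 2^18 = 262144.
LSB = 1.04 V / 2^18 = 3.967 µV.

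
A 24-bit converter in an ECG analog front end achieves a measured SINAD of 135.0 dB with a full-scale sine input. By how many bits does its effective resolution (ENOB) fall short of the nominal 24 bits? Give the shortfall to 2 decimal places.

1.87 bits

N_eff = (135.0 − 1.76)/6.02 = 22.1329 bits.
24 − 22.1329 = 1.87 bits below nominal.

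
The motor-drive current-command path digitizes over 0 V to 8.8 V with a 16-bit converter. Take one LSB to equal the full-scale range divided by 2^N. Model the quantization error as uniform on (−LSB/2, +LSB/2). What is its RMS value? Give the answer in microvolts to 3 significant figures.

V_FS = 8.8 V.
Step size = 8.8/65536 V = 134.28 µV.
σ_q = LSB/√12 = 134.28 µV/3.4641 = 38.8 µV.

38.8 µV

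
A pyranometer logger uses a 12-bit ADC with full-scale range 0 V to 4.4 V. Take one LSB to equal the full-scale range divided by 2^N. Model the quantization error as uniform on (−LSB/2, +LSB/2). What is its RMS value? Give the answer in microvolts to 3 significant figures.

Span = 4.4 V.
One LSB is 4.4 V / 4096 = 1.0742 mV.
σ_q = LSB/√12 = 1.0742 mV/3.4641 = 310 µV.

310 µV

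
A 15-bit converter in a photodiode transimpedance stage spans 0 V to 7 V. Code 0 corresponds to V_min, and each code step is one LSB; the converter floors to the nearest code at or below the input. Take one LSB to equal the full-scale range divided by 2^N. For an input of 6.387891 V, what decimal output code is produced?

29902

Full-scale range = 7 V. LSB = 7 V / 2^15 ≈ 213.6 µV.
V_in − V_min = 6.387891 − (0) = 6.387891 V.
Divide by LSB: 6.387891 × 32768/7 = 29902.6303.
Truncating gives code 29902.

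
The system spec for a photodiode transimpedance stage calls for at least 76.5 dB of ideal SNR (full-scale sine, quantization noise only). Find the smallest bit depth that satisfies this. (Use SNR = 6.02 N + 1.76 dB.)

N ≥ (76.5 − 1.76)/6.02 = 12.415 → N_min = 13.

13 bits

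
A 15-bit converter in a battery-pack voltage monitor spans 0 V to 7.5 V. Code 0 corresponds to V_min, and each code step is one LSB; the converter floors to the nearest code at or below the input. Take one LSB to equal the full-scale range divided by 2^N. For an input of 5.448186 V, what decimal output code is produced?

23803

V_FS = 7.5 V. LSB = 7.5 V / 2^15 ≈ 228.9 µV.
(V_in − V_min) × 2^15/range = (5.448186 − (0)) × 32768/7.5 = 23803.488.
Floor → code = 23803.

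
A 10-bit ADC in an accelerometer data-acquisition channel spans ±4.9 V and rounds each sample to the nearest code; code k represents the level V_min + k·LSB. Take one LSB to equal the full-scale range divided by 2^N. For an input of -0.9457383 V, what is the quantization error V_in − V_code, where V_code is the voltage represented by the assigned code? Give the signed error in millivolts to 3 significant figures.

The full-scale span is 4.9 − (-4.9) = 9.8 V. LSB = 9.8 V / 2^10 ≈ 9.570 mV.
(-0.9457383 − (-4.9)) / LSB = 3.9542617 × 1024/9.8 = 413.1800. Nearest integer: k = 413.
Reconstructed level: -4.9 + 413 × 9.8/1024 V = -0.9474609375 V.
Error = V_in − V_code = -0.9457383 − (-0.9474609375) = +1.72 mV.

+1.72 mV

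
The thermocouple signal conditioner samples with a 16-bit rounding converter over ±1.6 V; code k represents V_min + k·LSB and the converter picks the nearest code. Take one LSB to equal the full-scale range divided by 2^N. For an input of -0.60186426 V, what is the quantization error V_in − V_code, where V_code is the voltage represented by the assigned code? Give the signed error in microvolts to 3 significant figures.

−8.79 µV

Range = 1.6 − (-1.6) = 3.2 V. LSB = 3.2 V / 2^16 ≈ 48.83 µV.
(-0.60186426 − (-1.6)) / LSB = 0.99813574 × 65536/3.2 = 20441.8200. Nearest integer: k = 20442.
Reconstructed level: -1.6 + 20442 × 3.2/65536 V = -0.60185546875 V.
Error = V_in − V_code = -0.60186426 − (-0.60185546875) = −8.79 µV.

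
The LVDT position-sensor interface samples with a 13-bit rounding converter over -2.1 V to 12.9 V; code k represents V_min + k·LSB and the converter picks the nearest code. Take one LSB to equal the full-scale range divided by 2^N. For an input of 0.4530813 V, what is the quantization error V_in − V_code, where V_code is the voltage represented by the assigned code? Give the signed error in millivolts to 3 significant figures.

Full-scale range = 12.9 V − (-2.1 V) = 15 V. LSB = 15 V / 2^13 ≈ 1.831 mV.
(V_in − V_min)/LSB = (0.4530813 − (-2.1)) × 8192/15 = 1394.3228 → nearest code k = 1394.
V_code = -2.1 + (1394/8192) × 15 = 0.4524902344 V.
e = 0.4530813 − (0.4524902344) = +0.591 mV.

+0.591 mV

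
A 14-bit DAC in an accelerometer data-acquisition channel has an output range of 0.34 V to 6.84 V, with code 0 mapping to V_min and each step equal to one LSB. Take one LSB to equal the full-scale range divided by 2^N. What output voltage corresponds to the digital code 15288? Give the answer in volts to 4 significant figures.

6.405 V

Span: 6.84 V − (0.34 V) = 6.5 V. LSB = 6.5 V / 2^14.
V_out = 0.34 + 15288 × (6.5/16384) V
      = 0.34 V + 6.06519 V = 6.40519 V.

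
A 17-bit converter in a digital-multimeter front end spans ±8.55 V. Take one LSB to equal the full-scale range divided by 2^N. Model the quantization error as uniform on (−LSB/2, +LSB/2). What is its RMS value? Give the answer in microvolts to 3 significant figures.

The full-scale span is 8.55 − (-8.55) = 17.1 V.
Step size = 17.1/131072 V = 130.46 µV.
RMS of a uniform error over width LSB is LSB/√12 = 37.7 µV.

37.7 µV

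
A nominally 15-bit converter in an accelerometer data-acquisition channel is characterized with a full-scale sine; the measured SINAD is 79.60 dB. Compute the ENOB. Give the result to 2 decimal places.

Inverting SNR = 6.02 N + 1.76: N_eff = (79.60 − 1.76)/6.02 = 12.9302.

12.93 bits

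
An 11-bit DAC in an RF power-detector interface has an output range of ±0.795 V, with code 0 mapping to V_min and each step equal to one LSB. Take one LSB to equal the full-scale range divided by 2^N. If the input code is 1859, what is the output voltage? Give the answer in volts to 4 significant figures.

Range = 0.795 − (-0.795) = 1.59 V. LSB = 1.59 V / 2^11.
V_out = V_min + code × LSB = -0.795 V + 1859 × 1.59 V / 2048
      = -0.795 + 1.44327 = 0.648267 V.

0.6483 V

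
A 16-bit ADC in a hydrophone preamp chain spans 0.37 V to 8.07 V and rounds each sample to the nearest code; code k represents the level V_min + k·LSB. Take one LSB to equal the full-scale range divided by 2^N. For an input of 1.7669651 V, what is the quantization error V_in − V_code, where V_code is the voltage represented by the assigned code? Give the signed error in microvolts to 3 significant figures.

−22.8 µV

Full-scale range = 8.07 V − (0.37 V) = 7.7 V. LSB = 7.7 V / 2^16 ≈ 117.5 µV.
Position in LSBs: (1.7669651 − (0.37)) × 65536/7.7 = 11889.8058; rounding gives k = 11890.
V_code = 0.37 + (11890/65536) × 7.7 = 1.7669879150 V.
e = 1.7669651 − (1.7669879150) = −22.8 µV.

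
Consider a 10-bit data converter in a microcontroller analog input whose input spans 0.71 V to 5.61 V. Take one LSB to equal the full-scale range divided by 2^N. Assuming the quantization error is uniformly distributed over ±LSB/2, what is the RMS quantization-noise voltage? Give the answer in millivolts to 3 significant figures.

Full-scale range = 5.61 V − (0.71 V) = 4.9 V.
Step size = 4.9/1024 V = 4.7852 mV.
RMS of a uniform error over width LSB is LSB/√12 = 1.38 mV.

1.38 mV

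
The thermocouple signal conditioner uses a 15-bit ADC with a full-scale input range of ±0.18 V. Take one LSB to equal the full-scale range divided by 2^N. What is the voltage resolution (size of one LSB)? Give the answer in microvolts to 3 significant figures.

11.0 µV

The full-scale span is 0.18 − (-0.18) = 0.36 V.
There are 2^15 = 32768 steps.
One LSB is 0.36 V / 32768 = 11.0 µV.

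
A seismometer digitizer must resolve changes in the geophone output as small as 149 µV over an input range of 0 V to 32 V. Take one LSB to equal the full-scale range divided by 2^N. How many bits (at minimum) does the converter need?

18 bits

Range is 32 V.
Levels needed ≥ 32/149 µV = 214800. 2^18 = 262144 suffices, so N_min = 18.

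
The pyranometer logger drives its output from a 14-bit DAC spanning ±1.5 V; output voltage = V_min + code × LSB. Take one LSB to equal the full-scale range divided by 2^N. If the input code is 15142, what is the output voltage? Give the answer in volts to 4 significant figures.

1.273 V

The full-scale span is 1.5 − (-1.5) = 3 V. LSB = 3 V / 2^14.
V_out = V_min + code × LSB = -1.5 V + 15142 × 3 V / 16384
      = -1.5 + 2.77258 = 1.27258 V.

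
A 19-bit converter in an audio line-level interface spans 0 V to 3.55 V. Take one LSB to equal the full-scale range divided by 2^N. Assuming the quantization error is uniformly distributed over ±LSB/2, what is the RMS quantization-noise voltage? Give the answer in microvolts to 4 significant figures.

V_FS = 3.55 V.
LSB = 3.55 V / 2^19 = 6.77109 µV.
For a uniform distribution on [−LSB/2, +LSB/2], V_rms = LSB/√12 = 6.77109 µV/3.4641 = 1.955 µV.

1.955 µV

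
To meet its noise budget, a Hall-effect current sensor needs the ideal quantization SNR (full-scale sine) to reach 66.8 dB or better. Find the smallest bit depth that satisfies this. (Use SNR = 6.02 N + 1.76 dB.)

Required N = ⌈(66.8 − 1.76)/6.02⌉ = ⌈10.804⌉ = 11.

11 bits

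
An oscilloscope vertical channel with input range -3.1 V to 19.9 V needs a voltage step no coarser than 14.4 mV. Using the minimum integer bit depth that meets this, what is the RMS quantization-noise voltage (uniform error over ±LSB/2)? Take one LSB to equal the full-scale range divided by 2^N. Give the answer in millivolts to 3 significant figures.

3.24 mV

Full-scale range = 19.9 V − (-3.1 V) = 23 V.
Required number of levels: 23/14.4 mV = 1597.2; smallest N with 2^N ≥ that is 11.
One LSB is 23 V / 2048 = 11.230 mV.
RMS noise = LSB/√12 = 3.24 mV.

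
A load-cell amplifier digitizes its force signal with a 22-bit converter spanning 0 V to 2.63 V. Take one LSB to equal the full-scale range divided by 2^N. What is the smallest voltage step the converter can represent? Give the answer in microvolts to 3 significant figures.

V_FS = 2.63 V.
2^22 = 4194304 levels.
Step size = 2.63/4194304 V = 0.627 µV.

0.627 µV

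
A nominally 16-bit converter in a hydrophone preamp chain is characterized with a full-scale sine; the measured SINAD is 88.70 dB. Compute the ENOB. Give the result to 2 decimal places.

14.44 bits

Inverting SNR = 6.02 N + 1.76: N_eff = (88.70 − 1.76)/6.02 = 14.4419.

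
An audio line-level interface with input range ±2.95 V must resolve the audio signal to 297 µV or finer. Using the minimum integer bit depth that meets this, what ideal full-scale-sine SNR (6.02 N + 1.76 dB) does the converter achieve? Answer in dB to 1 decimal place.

92.1 dB

Range = 2.95 − (-2.95) = 5.9 V.
Need 2^N ≥ 5.9 V / 297 µV = 19870 → N_min = 15.
6.02(15) + 1.76 = 92.06 dB.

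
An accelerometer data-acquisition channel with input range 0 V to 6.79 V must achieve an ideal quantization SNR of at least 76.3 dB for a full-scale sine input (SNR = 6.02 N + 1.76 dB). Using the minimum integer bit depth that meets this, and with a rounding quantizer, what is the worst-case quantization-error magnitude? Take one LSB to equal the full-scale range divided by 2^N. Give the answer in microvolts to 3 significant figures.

Full-scale range = 6.79 V.
N ≥ (76.3 − 1.76)/6.02 = 12.382 → N_min = 13.
LSB = 6.79 V / 2^13 = 0.82886 mV.
Half an LSB is 414 µV.

414 µV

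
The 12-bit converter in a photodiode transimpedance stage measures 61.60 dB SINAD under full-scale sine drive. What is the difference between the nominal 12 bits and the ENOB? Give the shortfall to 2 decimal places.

2.06 bits

N_eff = (61.60 − 1.76)/6.02 = 9.9402 bits.
Lost resolution: 12 − 9.9402 = 2.0598 bits.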